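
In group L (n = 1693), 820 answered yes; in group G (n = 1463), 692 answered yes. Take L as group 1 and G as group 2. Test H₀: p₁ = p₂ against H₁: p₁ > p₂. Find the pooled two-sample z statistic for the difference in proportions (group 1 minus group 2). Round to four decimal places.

z = 0.6363

p̂₁ = 820/1693 ≈ 0.484347, p̂₂ = 692/1463 ≈ 0.473001.
Pooled p̂ = (820+692)/(1693+1463) = 1512/3156 = 0.479087.
SE = √(0.249563 × 0.00127419) = 0.017832.
z = (0.484347 − 0.473001)/0.017832 = 0.011346/0.017832 = 0.6363.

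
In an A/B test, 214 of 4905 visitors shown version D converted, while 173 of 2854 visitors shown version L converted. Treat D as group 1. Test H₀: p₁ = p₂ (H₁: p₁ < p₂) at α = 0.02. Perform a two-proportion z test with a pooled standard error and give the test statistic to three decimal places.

p̂₁ = 214/4905 = 0.043629, p̂₂ = 173/2854 = 0.060617.
Pooled p̂ = (214+173)/(4905+2854) = 387/7759 = 0.049878.
SE = √(0.0473898 × 0.000554259) = 0.005125.
z = (0.043629 − 0.060617)/0.005125 = -0.016988/0.005125 = -3.315.
p-value = P(Z < -3.315) ≈ 0.0005, so at α = 0.02 we reject H₀.

z = -3.315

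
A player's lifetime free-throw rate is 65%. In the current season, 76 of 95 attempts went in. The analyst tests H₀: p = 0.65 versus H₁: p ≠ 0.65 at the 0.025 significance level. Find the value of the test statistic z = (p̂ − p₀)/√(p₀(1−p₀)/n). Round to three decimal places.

z = 3.065

p̂ = 76/95 ≈ 0.80000.
Standard error under H₀: √(0.65×0.35/95) = 0.04894.
z = (0.80000 − 0.65)/0.04894 = 0.15000/0.04894 = 3.065.
Two-sided p-value ≈ 2·Φ(−3.065) = 0.0022, so at α = 0.025 we reject H₀.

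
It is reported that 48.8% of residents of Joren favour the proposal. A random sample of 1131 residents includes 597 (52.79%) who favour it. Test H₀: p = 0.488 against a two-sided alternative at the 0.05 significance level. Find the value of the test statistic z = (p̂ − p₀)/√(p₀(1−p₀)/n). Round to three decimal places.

z = 2.681

p̂ = 597/1131 = 0.527851.
SE = √(p₀(1−p₀)/n) = √(0.24986/1131) = 0.014863.
z = (0.527851 − 0.488)/0.014863 = 0.039851/0.014863 = 2.681.
Two-sided p-value ≈ 2·Φ(−2.681) = 0.0073; since p < α = 0.05, reject H₀.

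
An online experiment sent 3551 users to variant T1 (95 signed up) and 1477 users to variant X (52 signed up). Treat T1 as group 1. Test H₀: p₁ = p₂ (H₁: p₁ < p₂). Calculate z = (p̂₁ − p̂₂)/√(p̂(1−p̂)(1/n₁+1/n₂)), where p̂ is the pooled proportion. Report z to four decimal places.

z = -1.6206

p̂₁ = 95/3551 ≈ 0.026753, p̂₂ = 52/1477 ≈ 0.035206.
Pooled p̂ = (95+52)/(3551+1477) = 147/5028 = 0.029236.
SE = √(0.0283815 × 0.000958659) = 0.005216.
z = (0.026753 − 0.035206)/0.005216 = -0.008453/0.005216 = -1.6206.
p-value = P(Z < -1.621) ≈ 0.0525.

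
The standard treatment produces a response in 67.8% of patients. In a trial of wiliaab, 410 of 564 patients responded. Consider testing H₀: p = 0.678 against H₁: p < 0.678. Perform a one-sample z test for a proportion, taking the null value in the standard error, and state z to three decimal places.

z = 2.488

p̂ = 410/564 = 0.726950.
SE = √(p₀(1−p₀)/n) = √(0.21832/564) = 0.019674.
z = (0.726950 − 0.678)/0.019674 = 0.048950/0.019674 = 2.488.
p-value = P(Z < 2.488) ≈ 0.9936.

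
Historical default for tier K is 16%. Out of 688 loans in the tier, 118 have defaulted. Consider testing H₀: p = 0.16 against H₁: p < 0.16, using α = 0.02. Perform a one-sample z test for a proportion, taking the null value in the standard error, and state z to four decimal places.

p̂ = 118/688 = 0.171512.
Standard error under H₀: √(0.16×0.84/688) = 0.013977.
z = (0.171512 − 0.16)/0.013977 = 0.011512/0.013977 = 0.8236.
p-value = P(Z < 0.824) ≈ 0.7949. With α = 0.02, fail to reject H₀.

z = 0.8236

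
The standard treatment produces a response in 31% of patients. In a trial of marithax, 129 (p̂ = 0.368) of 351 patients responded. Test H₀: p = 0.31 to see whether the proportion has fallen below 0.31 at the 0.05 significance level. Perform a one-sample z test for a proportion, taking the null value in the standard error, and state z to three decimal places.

z = 2.330

p̂ = 129/351 ≈ 0.36752.
Under H₀, SE = √(0.31·0.69/351) = √(0.000609402) = 0.02469.
z = (0.36752 − 0.31)/0.02469 = 0.05752/0.02469 = 2.330.
p-value = P(Z < 2.330) ≈ 0.9901. With α = 0.05, fail to reject H₀.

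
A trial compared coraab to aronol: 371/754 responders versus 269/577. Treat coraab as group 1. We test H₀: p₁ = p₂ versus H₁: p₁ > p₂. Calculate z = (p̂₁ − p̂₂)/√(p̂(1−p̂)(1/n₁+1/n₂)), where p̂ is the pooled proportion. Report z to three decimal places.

p̂₁ = 371/754 ≈ 0.49204, p̂₂ = 269/577 ≈ 0.46620.
Pooled p̂ = (371+269)/(754+577) = 640/1331 = 0.48084.
SE = √(p̂(1−p̂)(1/n₁+1/n₂)) = √(0.48084·0.51916·0.00305936) = √(0.000763718) = 0.02764.
z = (0.49204 − 0.46620)/0.02764 = 0.02584/0.02764 = 0.935.
p-value = P(Z > 0.935) ≈ 0.1749.

z = 0.935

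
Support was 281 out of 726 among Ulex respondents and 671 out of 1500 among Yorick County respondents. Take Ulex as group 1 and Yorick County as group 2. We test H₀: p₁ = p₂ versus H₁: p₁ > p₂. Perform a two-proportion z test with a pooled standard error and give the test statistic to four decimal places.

p̂₁ = 281/726 = 0.387052, p̂₂ = 671/1500 = 0.447333.
Pooled p̂ = (281+671)/(726+1500) = 952/2226 = 0.427673.
SE = √(0.244769 × 0.00204408) = 0.022368.
z = (0.387052 − 0.447333)/0.022368 = -0.060281/0.022368 = -2.6950.

z = -2.6950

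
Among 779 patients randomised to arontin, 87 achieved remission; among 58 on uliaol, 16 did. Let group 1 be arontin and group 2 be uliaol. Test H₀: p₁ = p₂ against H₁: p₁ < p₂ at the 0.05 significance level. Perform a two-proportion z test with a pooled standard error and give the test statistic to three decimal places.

p̂₁ = 87/779 = 0.11168, p̂₂ = 16/58 = 0.27586.
Pooled p̂ = (87+16)/(779+58) = 103/837 = 0.12306.
SE = √(0.107915 × 0.0185251) = 0.04471.
z = (0.11168 − 0.27586)/0.04471 = -0.16418/0.04471 = -3.672.
p-value = P(Z < -3.672) ≈ 0.0001, so at α = 0.05 we reject H₀.

z = -3.672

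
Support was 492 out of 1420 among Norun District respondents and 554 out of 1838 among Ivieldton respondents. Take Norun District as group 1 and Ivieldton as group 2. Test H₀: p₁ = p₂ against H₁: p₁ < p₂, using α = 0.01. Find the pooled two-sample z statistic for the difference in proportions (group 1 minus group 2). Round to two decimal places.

p̂₁ = 492/1420 = 0.3465, p̂₂ = 554/1838 = 0.3014.
Pooled p̂ = (492+554)/(1420+1838) = 1046/3258 = 0.3211.
SE = √(0.217979 × 0.00124829) = 0.0165.
z = (0.3465 − 0.3014)/0.0165 = 0.0451/0.0165 = 2.73.
p-value = P(Z < 2.732) ≈ 0.9969; since p > α = 0.01, fail to reject H₀.

z = 2.73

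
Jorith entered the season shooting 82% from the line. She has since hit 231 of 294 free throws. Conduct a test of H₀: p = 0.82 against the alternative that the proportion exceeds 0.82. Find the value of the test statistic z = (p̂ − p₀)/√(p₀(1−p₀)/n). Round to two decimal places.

z = -1.53

p̂ = 231/294 = 0.7857.
Standard error under H₀: √(0.82×0.18/294) = 0.0224.
z = (0.7857 − 0.82)/0.0224 = -0.0343/0.0224 = -1.53.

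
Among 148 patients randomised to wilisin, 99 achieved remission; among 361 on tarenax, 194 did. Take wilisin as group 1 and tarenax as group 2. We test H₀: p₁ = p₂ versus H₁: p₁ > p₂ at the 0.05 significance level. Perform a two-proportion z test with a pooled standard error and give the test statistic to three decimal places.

p̂₁ = 99/148 = 0.66892, p̂₂ = 194/361 = 0.53740.
Pooled p̂ = (99+194)/(148+361) = 293/509 = 0.57564.
SE = √(0.244279 × 0.00952684) = 0.04824.
z = (0.66892 − 0.53740)/0.04824 = 0.13152/0.04824 = 2.726.
p-value = P(Z > 2.726) ≈ 0.0032; since p < α = 0.05, reject H₀.

z = 2.726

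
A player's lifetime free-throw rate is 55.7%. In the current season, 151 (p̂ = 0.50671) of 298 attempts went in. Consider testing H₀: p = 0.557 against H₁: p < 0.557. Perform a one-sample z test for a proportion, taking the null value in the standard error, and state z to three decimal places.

p̂ = 151/298 ≈ 0.506711.
Standard error under H₀: √(0.557×0.443/298) = 0.028775.
z = (0.506711 − 0.557)/0.028775 = -0.050289/0.028775 = -1.748.
p-value = P(Z < -1.748) ≈ 0.0403.

z = -1.748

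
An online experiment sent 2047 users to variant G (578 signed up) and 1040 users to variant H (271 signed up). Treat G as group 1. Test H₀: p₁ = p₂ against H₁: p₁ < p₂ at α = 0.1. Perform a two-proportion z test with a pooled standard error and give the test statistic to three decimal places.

z = 1.281

p̂₁ = 578/2047 = 0.28236, p̂₂ = 271/1040 = 0.26058.
Pooled p̂ = (578+271)/(2047+1040) = 849/3087 = 0.27502.
SE = √(0.199386 × 0.00145006) = 0.01700.
z = (0.28236 − 0.26058)/0.01700 = 0.02178/0.01700 = 1.281.
p-value = P(Z < 1.281) ≈ 0.9000; since p > α = 0.1, fail to reject H₀.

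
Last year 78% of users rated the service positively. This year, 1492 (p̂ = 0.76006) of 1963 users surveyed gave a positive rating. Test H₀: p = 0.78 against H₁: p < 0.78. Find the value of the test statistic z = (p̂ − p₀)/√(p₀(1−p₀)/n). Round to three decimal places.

p̂ = 1492/1963 = 0.76006.
Standard error under H₀: √(0.78×0.22/1963) = 0.00935.
z = (0.76006 − 0.78)/0.00935 = -0.01994/0.00935 = -2.133.
p-value = P(Z < -2.133) ≈ 0.0165.

z = -2.133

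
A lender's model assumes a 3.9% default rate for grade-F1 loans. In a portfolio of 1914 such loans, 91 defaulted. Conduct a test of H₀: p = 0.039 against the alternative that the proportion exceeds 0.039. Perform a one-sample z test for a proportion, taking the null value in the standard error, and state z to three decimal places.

p̂ = 91/1914 ≈ 0.047544.
SE = √(p₀(1−p₀)/n) = √(0.037479/1914) = 0.004425.
z = (0.047544 − 0.039)/0.004425 = 0.008544/0.004425 = 1.931.
p-value = P(Z > 1.931) ≈ 0.0267.

z = 1.931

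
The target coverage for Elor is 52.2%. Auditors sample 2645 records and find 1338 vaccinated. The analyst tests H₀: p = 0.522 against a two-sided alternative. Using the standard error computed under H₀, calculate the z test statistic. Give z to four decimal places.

p̂ = 1338/2645 ≈ 0.505860.
Standard error under H₀: √(0.522×0.478/2645) = 0.009713.
z = (0.505860 − 0.522)/0.009713 = -0.016140/0.009713 = -1.6617.
p-value = 2·P(Z > 1.662) ≈ 0.0966.

z = -1.6617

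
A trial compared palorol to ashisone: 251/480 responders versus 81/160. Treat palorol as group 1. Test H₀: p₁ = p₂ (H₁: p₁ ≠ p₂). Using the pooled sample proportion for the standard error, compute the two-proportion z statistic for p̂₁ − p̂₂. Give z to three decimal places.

z = 0.365

p̂₁ = 251/480 = 0.52292, p̂₂ = 81/160 = 0.50625.
Pooled p̂ = (251+81)/(480+160) = 332/640 = 0.51875.
SE = √(0.249648 × 0.00833333) = 0.04561.
z = (0.52292 − 0.50625)/0.04561 = 0.01667/0.04561 = 0.365.
p-value = 2·P(Z > 0.365) ≈ 0.7148.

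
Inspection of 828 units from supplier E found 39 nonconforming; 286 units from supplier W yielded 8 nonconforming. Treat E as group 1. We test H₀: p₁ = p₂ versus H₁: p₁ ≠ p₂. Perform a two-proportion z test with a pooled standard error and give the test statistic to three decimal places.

z = 1.387

p̂₁ = 39/828 ≈ 0.04710, p̂₂ = 8/286 ≈ 0.02797.
Pooled p̂ = (39+8)/(828+286) = 47/1114 = 0.04219.
SE = √(0.0404103 × 0.00470423) = 0.01379.
z = (0.04710 − 0.02797)/0.01379 = 0.01913/0.01379 = 1.387.
p-value = 2·P(Z > 1.387) ≈ 0.1653.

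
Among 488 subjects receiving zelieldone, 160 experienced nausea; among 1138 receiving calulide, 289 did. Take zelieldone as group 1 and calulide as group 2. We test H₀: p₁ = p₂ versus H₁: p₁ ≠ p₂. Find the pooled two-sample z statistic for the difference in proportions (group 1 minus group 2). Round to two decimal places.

z = 3.06

p̂₁ = 160/488 ≈ 0.32787, p̂₂ = 289/1138 ≈ 0.25395.
Pooled p̂ = (160+289)/(488+1138) = 449/1626 = 0.27614.
SE = √(0.199886 × 0.00292791) = 0.02419.
z = (0.32787 − 0.25395)/0.02419 = 0.07392/0.02419 = 3.06.
Two-sided p-value ≈ 2·Φ(−3.055) = 0.0022.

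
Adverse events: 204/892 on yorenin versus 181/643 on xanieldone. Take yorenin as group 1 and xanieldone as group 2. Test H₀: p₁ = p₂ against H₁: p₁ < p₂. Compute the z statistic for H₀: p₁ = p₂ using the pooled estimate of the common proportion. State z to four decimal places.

z = -2.3542

p̂₁ = 204/892 ≈ 0.228700, p̂₂ = 181/643 ≈ 0.281493.
Pooled p̂ = (204+181)/(892+643) = 385/1535 = 0.250814.
SE = √(p̂(1−p̂)(1/n₁+1/n₂)) = √(0.250814·0.749186·0.00267629) = √(0.000502892) = 0.022425.
z = (0.228700 − 0.281493)/0.022425 = -0.052793/0.022425 = -2.3542.
p-value = P(Z < -2.354) ≈ 0.0093.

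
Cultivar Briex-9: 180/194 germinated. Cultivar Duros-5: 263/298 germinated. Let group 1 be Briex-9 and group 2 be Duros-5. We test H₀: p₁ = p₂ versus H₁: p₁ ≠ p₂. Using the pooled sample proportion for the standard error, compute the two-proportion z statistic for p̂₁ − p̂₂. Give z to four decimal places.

z = 1.6392

p̂₁ = 180/194 ≈ 0.9278351, p̂₂ = 263/298 ≈ 0.8825503.
Pooled p̂ = (180+263)/(194+298) = 443/492 = 0.9004065.
SE = √(p̂(1−p̂)(1/n₁+1/n₂)) = √(0.9004065·0.0995935·0.00851034) = √(0.000763162) = 0.0276254.
z = (0.9278351 − 0.8825503)/0.0276254 = 0.0452848/0.0276254 = 1.6392.
p-value = 2·P(Z > 1.639) ≈ 0.1012.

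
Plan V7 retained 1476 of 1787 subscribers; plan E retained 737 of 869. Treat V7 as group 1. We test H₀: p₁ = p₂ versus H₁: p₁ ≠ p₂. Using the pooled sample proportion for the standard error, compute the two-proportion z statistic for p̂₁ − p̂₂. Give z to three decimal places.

p̂₁ = 1476/1787 = 0.825965, p̂₂ = 737/869 = 0.848101.
Pooled p̂ = (1476+737)/(1787+869) = 2213/2656 = 0.833208.
SE = √(0.138973 × 0.00171035) = 0.015417.
z = (0.825965 − 0.848101)/0.015417 = -0.022136/0.015417 = -1.436.
Two-sided p-value ≈ 2·Φ(−1.436) = 0.1511.

z = -1.436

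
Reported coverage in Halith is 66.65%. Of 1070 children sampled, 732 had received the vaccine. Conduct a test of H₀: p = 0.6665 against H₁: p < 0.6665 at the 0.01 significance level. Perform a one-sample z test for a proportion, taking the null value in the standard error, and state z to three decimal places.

z = 1.222

p̂ = 732/1070 ≈ 0.68411.
Standard error under H₀: √(0.6665×0.3335/1070) = 0.01441.
z = (0.68411 − 0.6665)/0.01441 = 0.01761/0.01441 = 1.222.
p-value = P(Z < 1.222) ≈ 0.8891. With α = 0.01, fail to reject H₀.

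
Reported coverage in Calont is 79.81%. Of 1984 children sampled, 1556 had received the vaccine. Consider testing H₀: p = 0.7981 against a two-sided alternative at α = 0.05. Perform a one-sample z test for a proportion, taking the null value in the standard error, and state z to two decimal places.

z = -1.53

p̂ = 1556/1984 ≈ 0.7843.
SE = √(p₀(1−p₀)/n) = √(0.16114/1984) = 0.0090.
z = (0.7843 − 0.7981)/0.0090 = -0.0138/0.0090 = -1.53.
p-value = 2·P(Z > 1.534) ≈ 0.1250; since p > α = 0.05, fail to reject H₀.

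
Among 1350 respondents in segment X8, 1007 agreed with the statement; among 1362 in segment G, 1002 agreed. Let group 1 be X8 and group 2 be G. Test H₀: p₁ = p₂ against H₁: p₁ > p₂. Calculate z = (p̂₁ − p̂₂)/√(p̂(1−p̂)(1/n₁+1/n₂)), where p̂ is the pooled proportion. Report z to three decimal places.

p̂₁ = 1007/1350 ≈ 0.74593, p̂₂ = 1002/1362 ≈ 0.73568.
Pooled p̂ = (1007+1002)/(1350+1362) = 2009/2712 = 0.74078.
SE = √(0.192024 × 0.00147496) = 0.01683.
z = (0.74593 − 0.73568)/0.01683 = 0.01025/0.01683 = 0.609.
p-value = P(Z > 0.609) ≈ 0.2714.

z = 0.609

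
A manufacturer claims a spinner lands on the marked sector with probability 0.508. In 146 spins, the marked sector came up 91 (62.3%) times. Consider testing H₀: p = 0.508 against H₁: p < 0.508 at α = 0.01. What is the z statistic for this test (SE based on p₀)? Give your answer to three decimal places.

p̂ = 91/146 ≈ 0.623288.
Standard error under H₀: √(0.508×0.492/146) = 0.041375.
z = (0.623288 − 0.508)/0.041375 = 0.115288/0.041375 = 2.786.
p-value = P(Z < 2.786) ≈ 0.9973, so at α = 0.01 we fail to reject H₀.

z = 2.786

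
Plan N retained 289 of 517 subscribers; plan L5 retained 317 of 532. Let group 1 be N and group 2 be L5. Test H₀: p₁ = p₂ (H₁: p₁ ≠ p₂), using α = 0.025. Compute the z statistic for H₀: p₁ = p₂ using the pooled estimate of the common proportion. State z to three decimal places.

z = -1.209

p̂₁ = 289/517 ≈ 0.55899, p̂₂ = 317/532 ≈ 0.59586.
Pooled p̂ = (289+317)/(517+532) = 606/1049 = 0.57769.
SE = √(p̂(1−p̂)(1/n₁+1/n₂)) = √(0.57769·0.42231·0.00381394) = √(0.000930462) = 0.03050.
z = (0.55899 − 0.59586)/0.03050 = -0.03687/0.03050 = -1.209.
Two-sided p-value ≈ 2·Φ(−1.209) = 0.2268; since p > α = 0.025, fail to reject H₀.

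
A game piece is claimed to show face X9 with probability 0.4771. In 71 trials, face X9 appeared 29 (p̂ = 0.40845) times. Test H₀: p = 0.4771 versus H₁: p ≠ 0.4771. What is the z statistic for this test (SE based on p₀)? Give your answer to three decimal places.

p̂ = 29/71 ≈ 0.40845.
Standard error under H₀: √(0.4771×0.5229/71) = 0.05928.
z = (0.40845 − 0.4771)/0.05928 = -0.06865/0.05928 = -1.158.
Two-sided p-value ≈ 2·Φ(−1.158) = 0.2468.

z = -1.158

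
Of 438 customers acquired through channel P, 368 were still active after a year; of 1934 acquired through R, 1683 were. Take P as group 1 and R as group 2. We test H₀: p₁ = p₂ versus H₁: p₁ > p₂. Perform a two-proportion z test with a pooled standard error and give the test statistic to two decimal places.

z = -1.66

p̂₁ = 368/438 ≈ 0.8402, p̂₂ = 1683/1934 ≈ 0.8702.
Pooled p̂ = (368+1683)/(438+1934) = 2051/2372 = 0.8647.
SE = √(0.117015 × 0.00280017) = 0.0181.
z = (0.8402 − 0.8702)/0.0181 = -0.0300/0.0181 = -1.66.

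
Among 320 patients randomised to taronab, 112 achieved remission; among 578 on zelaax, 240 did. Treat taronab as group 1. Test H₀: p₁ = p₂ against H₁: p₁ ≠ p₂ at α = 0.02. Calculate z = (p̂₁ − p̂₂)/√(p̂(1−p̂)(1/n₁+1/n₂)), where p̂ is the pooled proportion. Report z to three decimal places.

p̂₁ = 112/320 ≈ 0.35000, p̂₂ = 240/578 ≈ 0.41522.
Pooled p̂ = (112+240)/(320+578) = 352/898 = 0.39198.
SE = √(0.238332 × 0.0048551) = 0.03402.
z = (0.35000 − 0.41522)/0.03402 = -0.06522/0.03402 = -1.917.
Two-sided p-value ≈ 2·Φ(−1.917) = 0.0552, so at α = 0.02 we fail to reject H₀.

z = -1.917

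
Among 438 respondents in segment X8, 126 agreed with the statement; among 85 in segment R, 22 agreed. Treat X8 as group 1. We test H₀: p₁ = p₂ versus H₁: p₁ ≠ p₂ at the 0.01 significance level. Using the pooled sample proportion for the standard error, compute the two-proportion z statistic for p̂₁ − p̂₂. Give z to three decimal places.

z = 0.540

p̂₁ = 126/438 ≈ 0.28767, p̂₂ = 22/85 ≈ 0.25882.
Pooled p̂ = (126+22)/(438+85) = 148/523 = 0.28298.
SE = √(0.202904 × 0.0140478) = 0.05339.
z = (0.28767 − 0.25882)/0.05339 = 0.02885/0.05339 = 0.540.
p-value = 2·P(Z > 0.540) ≈ 0.5890; since p > α = 0.01, fail to reject H₀.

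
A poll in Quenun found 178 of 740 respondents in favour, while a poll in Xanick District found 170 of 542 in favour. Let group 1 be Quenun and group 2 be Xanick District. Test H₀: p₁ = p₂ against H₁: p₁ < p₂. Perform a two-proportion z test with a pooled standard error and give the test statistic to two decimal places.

z = -2.91

p̂₁ = 178/740 = 0.24054, p̂₂ = 170/542 = 0.31365.
Pooled p̂ = (178+170)/(740+542) = 348/1282 = 0.27145.
SE = √(p̂(1−p̂)(1/n₁+1/n₂)) = √(0.27145·0.72855·0.00319637) = √(0.000632131) = 0.02514.
z = (0.24054 − 0.31365)/0.02514 = -0.07311/0.02514 = -2.91.
p-value = P(Z < -2.908) ≈ 0.0018.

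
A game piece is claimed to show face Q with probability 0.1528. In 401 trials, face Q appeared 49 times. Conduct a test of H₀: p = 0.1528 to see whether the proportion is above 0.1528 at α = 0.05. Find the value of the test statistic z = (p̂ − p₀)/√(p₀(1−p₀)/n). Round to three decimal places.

z = -1.703

p̂ = 49/401 = 0.12219.
Under H₀, SE = √(0.1528·0.8472/401) = √(0.000322823) = 0.01797.
z = (0.12219 − 0.1528)/0.01797 = -0.03061/0.01797 = -1.703.
p-value = P(Z > -1.703) ≈ 0.9558. With α = 0.05, fail to reject H₀.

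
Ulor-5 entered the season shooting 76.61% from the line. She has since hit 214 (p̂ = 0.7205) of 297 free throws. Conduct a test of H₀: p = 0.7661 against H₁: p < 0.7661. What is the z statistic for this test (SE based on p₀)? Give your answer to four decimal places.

p̂ = 214/297 ≈ 0.720539.
Under H₀, SE = √(0.7661·0.2339/297) = √(0.000603336) = 0.024563.
z = (0.720539 − 0.7661)/0.024563 = -0.045561/0.024563 = -1.8549.
p-value = P(Z < -1.855) ≈ 0.0318.

z = -1.8549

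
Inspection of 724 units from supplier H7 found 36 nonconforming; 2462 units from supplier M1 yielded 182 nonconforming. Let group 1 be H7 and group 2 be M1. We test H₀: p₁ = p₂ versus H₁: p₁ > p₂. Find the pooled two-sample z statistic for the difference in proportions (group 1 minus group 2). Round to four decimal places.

z = -2.2672

p̂₁ = 36/724 = 0.049724, p̂₂ = 182/2462 = 0.073924.
Pooled p̂ = (36+182)/(724+2462) = 218/3186 = 0.068424.
SE = √(0.0637425 × 0.00178739) = 0.010674.
z = (0.049724 − 0.073924)/0.010674 = -0.024200/0.010674 = -2.2672.
p-value = P(Z > -2.267) ≈ 0.9883.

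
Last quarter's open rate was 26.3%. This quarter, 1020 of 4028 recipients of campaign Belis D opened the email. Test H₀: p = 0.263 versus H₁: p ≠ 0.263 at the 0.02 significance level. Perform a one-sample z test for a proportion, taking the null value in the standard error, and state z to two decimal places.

p̂ = 1020/4028 ≈ 0.25323.
Standard error under H₀: √(0.263×0.737/4028) = 0.00694.
z = (0.25323 − 0.263)/0.00694 = -0.00977/0.00694 = -1.41.
p-value = 2·P(Z > 1.409) ≈ 0.1589, so at α = 0.02 we fail to reject H₀.

z = -1.41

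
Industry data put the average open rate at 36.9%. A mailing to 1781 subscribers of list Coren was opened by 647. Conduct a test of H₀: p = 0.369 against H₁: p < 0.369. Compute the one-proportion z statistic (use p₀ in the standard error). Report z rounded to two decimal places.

p̂ = 647/1781 ≈ 0.3633.
Under H₀, SE = √(0.369·0.631/1781) = √(0.000130735) = 0.0114.
z = (0.3633 − 0.369)/0.0114 = -0.0057/0.0114 = -0.50.
p-value = P(Z < -0.500) ≈ 0.3084.

z = -0.50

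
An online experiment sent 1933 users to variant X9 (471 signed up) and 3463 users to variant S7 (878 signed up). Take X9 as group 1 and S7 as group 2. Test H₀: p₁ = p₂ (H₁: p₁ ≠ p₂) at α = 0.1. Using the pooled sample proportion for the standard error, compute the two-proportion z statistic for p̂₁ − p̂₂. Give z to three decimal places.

z = -0.803

p̂₁ = 471/1933 = 0.243663, p̂₂ = 878/3463 = 0.253537.
Pooled p̂ = (471+878)/(1933+3463) = 1349/5396 = 0.250000.
SE = √(p̂(1−p̂)(1/n₁+1/n₂)) = √(0.250000·0.750000·0.000806098) = √(0.000151143) = 0.012294.
z = (0.243663 − 0.253537)/0.012294 = -0.009874/0.012294 = -0.803.
p-value = 2·P(Z > 0.803) ≈ 0.4219; since p > α = 0.1, fail to reject H₀.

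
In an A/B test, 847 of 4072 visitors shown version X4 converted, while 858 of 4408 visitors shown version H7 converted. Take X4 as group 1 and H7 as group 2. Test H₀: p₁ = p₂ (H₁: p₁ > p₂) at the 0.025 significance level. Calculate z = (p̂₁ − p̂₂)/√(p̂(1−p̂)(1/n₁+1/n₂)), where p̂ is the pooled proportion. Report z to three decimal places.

p̂₁ = 847/4072 ≈ 0.20801, p̂₂ = 858/4408 ≈ 0.19465.
Pooled p̂ = (847+858)/(4072+4408) = 1705/8480 = 0.20106.
SE = √(p̂(1−p̂)(1/n₁+1/n₂)) = √(0.20106·0.79894·0.00047244) = √(7.58907e-05) = 0.00871.
z = (0.20801 − 0.19465)/0.00871 = 0.01336/0.00871 = 1.534.
p-value = P(Z > 1.534) ≈ 0.0626. With α = 0.025, fail to reject H₀.

z = 1.534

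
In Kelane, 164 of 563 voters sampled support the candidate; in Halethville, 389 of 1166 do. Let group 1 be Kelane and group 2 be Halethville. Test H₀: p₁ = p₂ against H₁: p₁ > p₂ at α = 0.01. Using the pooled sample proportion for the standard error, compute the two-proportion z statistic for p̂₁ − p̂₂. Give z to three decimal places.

p̂₁ = 164/563 ≈ 0.29130, p̂₂ = 389/1166 ≈ 0.33362.
Pooled p̂ = (164+389)/(563+1166) = 553/1729 = 0.31984.
SE = √(p̂(1−p̂)(1/n₁+1/n₂)) = √(0.31984·0.68016·0.00263383) = √(0.000572968) = 0.02394.
z = (0.29130 − 0.33362)/0.02394 = -0.04232/0.02394 = -1.768.
p-value = P(Z > -1.768) ≈ 0.9615. With α = 0.01, fail to reject H₀.

z = -1.768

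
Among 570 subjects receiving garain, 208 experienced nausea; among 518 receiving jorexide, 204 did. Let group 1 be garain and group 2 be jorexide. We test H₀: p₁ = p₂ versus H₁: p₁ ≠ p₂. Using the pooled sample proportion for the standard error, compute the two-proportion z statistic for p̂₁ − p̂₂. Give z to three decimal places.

p̂₁ = 208/570 = 0.36491, p̂₂ = 204/518 = 0.39382.
Pooled p̂ = (208+204)/(570+518) = 412/1088 = 0.37868.
SE = √(p̂(1−p̂)(1/n₁+1/n₂)) = √(0.37868·0.62132·0.00368489) = √(0.000866983) = 0.02944.
z = (0.36491 − 0.39382)/0.02944 = -0.02891/0.02944 = -0.982.
p-value = 2·P(Z > 0.982) ≈ 0.3262.

z = -0.982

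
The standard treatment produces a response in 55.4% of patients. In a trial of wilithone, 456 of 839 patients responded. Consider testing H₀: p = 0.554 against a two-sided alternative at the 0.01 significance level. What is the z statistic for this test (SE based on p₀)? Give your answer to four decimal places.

p̂ = 456/839 ≈ 0.543504.
Under H₀, SE = √(0.554·0.446/839) = √(0.000294498) = 0.017161.
z = (0.543504 − 0.554)/0.017161 = -0.010496/0.017161 = -0.6116.
p-value = 2·P(Z > 0.612) ≈ 0.5408; since p > α = 0.01, fail to reject H₀.

z = -0.6116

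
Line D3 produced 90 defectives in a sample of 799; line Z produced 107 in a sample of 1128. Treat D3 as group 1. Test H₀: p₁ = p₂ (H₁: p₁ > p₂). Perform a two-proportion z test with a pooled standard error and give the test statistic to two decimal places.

z = 1.27

p̂₁ = 90/799 ≈ 0.11264, p̂₂ = 107/1128 ≈ 0.09486.
Pooled p̂ = (90+107)/(799+1128) = 197/1927 = 0.10223.
SE = √(0.0917802 × 0.00213809) = 0.01401.
z = (0.11264 − 0.09486)/0.01401 = 0.01778/0.01401 = 1.27.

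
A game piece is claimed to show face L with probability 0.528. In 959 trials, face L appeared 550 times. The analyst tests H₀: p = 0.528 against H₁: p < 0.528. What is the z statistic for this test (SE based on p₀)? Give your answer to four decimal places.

p̂ = 550/959 = 0.5735141.
Under H₀, SE = √(0.528·0.472/959) = √(0.000259871) = 0.0161205.
z = (0.5735141 − 0.528)/0.0161205 = 0.0455141/0.0161205 = 2.8234.
p-value = P(Z < 2.823) ≈ 0.9976.

z = 2.8234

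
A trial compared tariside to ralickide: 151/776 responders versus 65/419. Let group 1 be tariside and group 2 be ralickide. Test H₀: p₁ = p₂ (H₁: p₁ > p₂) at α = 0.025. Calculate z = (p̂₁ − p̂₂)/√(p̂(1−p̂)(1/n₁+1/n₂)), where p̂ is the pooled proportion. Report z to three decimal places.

p̂₁ = 151/776 ≈ 0.19459, p̂₂ = 65/419 ≈ 0.15513.
Pooled p̂ = (151+65)/(776+419) = 216/1195 = 0.18075.
SE = √(p̂(1−p̂)(1/n₁+1/n₂)) = √(0.18075·0.81925·0.00367529) = √(0.000544243) = 0.02333.
z = (0.19459 − 0.15513)/0.02333 = 0.03946/0.02333 = 1.691.
p-value = P(Z > 1.691) ≈ 0.0454, so at α = 0.025 we fail to reject H₀.

z = 1.691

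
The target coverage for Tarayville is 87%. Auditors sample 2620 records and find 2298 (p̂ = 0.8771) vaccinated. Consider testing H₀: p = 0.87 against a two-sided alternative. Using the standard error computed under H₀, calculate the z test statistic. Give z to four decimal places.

z = 1.0805

p̂ = 2298/2620 = 0.877099.
Under H₀, SE = √(0.87·0.13/2620) = √(4.31679e-05) = 0.006570.
z = (0.877099 − 0.87)/0.006570 = 0.007099/0.006570 = 1.0805.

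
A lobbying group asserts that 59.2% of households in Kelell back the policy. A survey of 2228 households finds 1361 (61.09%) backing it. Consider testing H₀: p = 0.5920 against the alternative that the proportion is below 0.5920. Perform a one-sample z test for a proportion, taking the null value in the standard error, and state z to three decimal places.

p̂ = 1361/2228 = 0.61086.
SE = √(p₀(1−p₀)/n) = √(0.24154/2228) = 0.01041.
z = (0.61086 − 0.592)/0.01041 = 0.01886/0.01041 = 1.812.

z = 1.812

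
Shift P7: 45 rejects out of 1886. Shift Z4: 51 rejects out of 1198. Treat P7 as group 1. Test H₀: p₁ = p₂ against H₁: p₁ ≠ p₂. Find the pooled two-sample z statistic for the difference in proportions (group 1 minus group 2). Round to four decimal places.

p̂₁ = 45/1886 = 0.023860, p̂₂ = 51/1198 = 0.042571.
Pooled p̂ = (45+51)/(1886+1198) = 96/3084 = 0.031128.
SE = √(0.0301594 × 0.00136495) = 0.006416.
z = (0.023860 − 0.042571)/0.006416 = -0.018711/0.006416 = -2.9163.
Two-sided p-value ≈ 2·Φ(−2.916) = 0.0035.

z = -2.9163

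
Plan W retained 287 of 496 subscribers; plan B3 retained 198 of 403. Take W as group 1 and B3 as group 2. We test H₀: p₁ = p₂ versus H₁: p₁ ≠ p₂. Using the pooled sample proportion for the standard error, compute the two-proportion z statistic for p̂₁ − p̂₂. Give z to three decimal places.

z = 2.612

p̂₁ = 287/496 ≈ 0.57863, p̂₂ = 198/403 ≈ 0.49132.
Pooled p̂ = (287+198)/(496+403) = 485/899 = 0.53949.
SE = √(0.248441 × 0.00449752) = 0.03343.
z = (0.57863 − 0.49132)/0.03343 = 0.08731/0.03343 = 2.612.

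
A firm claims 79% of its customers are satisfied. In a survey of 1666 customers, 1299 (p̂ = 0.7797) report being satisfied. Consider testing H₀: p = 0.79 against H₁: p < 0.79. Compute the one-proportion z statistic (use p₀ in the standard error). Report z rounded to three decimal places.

p̂ = 1299/1666 ≈ 0.77971.
Standard error under H₀: √(0.79×0.21/1666) = 0.00998.
z = (0.77971 − 0.79)/0.00998 = -0.01029/0.00998 = -1.031.
p-value = P(Z < -1.031) ≈ 0.1513.

z = -1.031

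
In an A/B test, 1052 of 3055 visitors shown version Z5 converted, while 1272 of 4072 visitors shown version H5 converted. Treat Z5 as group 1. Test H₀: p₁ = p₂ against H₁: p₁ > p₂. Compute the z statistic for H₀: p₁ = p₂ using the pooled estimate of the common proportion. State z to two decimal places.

p̂₁ = 1052/3055 = 0.34435, p̂₂ = 1272/4072 = 0.31238.
Pooled p̂ = (1052+1272)/(3055+4072) = 2324/7127 = 0.32608.
SE = √(0.219753 × 0.000572912) = 0.01122.
z = (0.34435 − 0.31238)/0.01122 = 0.03197/0.01122 = 2.85.
p-value = P(Z > 2.850) ≈ 0.0022.

z = 2.85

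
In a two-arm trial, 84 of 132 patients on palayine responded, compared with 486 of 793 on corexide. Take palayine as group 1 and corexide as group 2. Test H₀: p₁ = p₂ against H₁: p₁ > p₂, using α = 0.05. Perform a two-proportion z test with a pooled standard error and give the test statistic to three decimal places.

p̂₁ = 84/132 = 0.63636, p̂₂ = 486/793 = 0.61286.
Pooled p̂ = (84+486)/(132+793) = 570/925 = 0.61622.
SE = √(p̂(1−p̂)(1/n₁+1/n₂)) = √(0.61622·0.38378·0.00883679) = √(0.00208985) = 0.04571.
z = (0.63636 − 0.61286)/0.04571 = 0.02350/0.04571 = 0.514.
p-value = P(Z > 0.514) ≈ 0.3036, so at α = 0.05 we fail to reject H₀.

z = 0.514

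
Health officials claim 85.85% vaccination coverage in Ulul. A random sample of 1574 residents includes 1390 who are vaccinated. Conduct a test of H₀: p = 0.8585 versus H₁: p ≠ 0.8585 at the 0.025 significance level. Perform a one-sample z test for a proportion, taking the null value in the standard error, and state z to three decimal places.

z = 2.800

p̂ = 1390/1574 ≈ 0.883100.
Under H₀, SE = √(0.8585·0.1415/1574) = √(7.71777e-05) = 0.008785.
z = (0.883100 − 0.8585)/0.008785 = 0.024600/0.008785 = 2.800.
Two-sided p-value ≈ 2·Φ(−2.800) = 0.0051; since p < α = 0.025, reject H₀.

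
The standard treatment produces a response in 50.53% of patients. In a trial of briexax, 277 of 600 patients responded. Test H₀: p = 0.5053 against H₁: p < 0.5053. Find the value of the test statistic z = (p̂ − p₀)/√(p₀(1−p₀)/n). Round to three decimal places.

p̂ = 277/600 ≈ 0.46167.
Standard error under H₀: √(0.5053×0.4947/600) = 0.02041.
z = (0.46167 − 0.5053)/0.02041 = -0.04363/0.02041 = -2.138.

z = -2.138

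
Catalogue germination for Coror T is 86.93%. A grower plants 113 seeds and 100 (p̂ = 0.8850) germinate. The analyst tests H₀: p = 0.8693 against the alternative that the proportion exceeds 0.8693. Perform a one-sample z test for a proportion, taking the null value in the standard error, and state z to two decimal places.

p̂ = 100/113 ≈ 0.88496.
SE = √(p₀(1−p₀)/n) = √(0.11362/113) = 0.03171.
z = (0.88496 − 0.8693)/0.03171 = 0.01566/0.03171 = 0.49.

z = 0.49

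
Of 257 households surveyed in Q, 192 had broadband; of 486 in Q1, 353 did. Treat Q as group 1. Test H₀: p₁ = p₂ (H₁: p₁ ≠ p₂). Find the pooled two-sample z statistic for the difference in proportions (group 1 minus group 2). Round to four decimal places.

z = 0.6083

p̂₁ = 192/257 = 0.7470817, p̂₂ = 353/486 = 0.7263374.
Pooled p̂ = (192+353)/(257+486) = 545/743 = 0.7335128.
SE = √(p̂(1−p̂)(1/n₁+1/n₂)) = √(0.7335128·0.2664872·0.00594866) = √(0.0011628) = 0.0340998.
z = (0.7470817 − 0.7263374)/0.0340998 = 0.0207443/0.0340998 = 0.6083.
p-value = 2·P(Z > 0.608) ≈ 0.5430.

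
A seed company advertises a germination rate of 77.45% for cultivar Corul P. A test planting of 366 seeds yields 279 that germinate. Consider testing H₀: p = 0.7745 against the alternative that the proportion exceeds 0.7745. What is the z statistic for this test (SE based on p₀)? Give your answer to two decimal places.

p̂ = 279/366 = 0.7623.
Standard error under H₀: √(0.7745×0.2255/366) = 0.0218.
z = (0.7623 − 0.7745)/0.0218 = -0.0122/0.0218 = -0.56.
p-value = P(Z > -0.559) ≈ 0.7118.

z = -0.56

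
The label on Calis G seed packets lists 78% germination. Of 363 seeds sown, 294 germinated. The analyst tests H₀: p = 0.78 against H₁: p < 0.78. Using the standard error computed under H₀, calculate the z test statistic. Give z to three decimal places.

z = 1.376

p̂ = 294/363 ≈ 0.80992.
Under H₀, SE = √(0.78·0.22/363) = √(0.000472727) = 0.02174.
z = (0.80992 − 0.78)/0.02174 = 0.02992/0.02174 = 1.376.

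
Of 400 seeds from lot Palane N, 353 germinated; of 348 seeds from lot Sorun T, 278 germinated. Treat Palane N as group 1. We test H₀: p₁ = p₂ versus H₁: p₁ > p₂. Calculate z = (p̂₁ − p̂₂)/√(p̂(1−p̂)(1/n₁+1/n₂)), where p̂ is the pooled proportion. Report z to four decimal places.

p̂₁ = 353/400 = 0.882500, p̂₂ = 278/348 = 0.798851.
Pooled p̂ = (353+278)/(400+348) = 631/748 = 0.843583.
SE = √(p̂(1−p̂)(1/n₁+1/n₂)) = √(0.843583·0.156417·0.00537356) = √(0.000709046) = 0.026628.
z = (0.882500 − 0.798851)/0.026628 = 0.083649/0.026628 = 3.1414.
p-value = P(Z > 3.141) ≈ 0.0008.

z = 3.1414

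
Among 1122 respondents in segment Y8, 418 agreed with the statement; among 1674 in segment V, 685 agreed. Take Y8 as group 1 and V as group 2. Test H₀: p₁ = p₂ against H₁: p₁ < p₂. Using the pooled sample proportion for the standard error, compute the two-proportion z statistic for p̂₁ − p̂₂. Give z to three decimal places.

z = -1.944

p̂₁ = 418/1122 ≈ 0.372549, p̂₂ = 685/1674 ≈ 0.409200.
Pooled p̂ = (418+685)/(1122+1674) = 1103/2796 = 0.394492.
SE = √(p̂(1−p̂)(1/n₁+1/n₂)) = √(0.394492·0.605508·0.00148864) = √(0.000355588) = 0.018857.
z = (0.372549 − 0.409200)/0.018857 = -0.036651/0.018857 = -1.944.
p-value = P(Z < -1.944) ≈ 0.0260.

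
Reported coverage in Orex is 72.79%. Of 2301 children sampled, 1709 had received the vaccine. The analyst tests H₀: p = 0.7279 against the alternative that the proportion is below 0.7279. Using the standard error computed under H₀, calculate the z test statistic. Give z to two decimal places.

p̂ = 1709/2301 ≈ 0.74272.
Standard error under H₀: √(0.7279×0.2721/2301) = 0.00928.
z = (0.74272 − 0.7279)/0.00928 = 0.01482/0.00928 = 1.60.

z = 1.60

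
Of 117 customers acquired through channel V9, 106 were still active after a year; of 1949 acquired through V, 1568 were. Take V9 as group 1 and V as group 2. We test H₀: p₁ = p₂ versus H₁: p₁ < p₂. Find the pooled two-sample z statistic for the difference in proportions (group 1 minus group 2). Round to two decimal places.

p̂₁ = 106/117 = 0.9060, p̂₂ = 1568/1949 = 0.8045.
Pooled p̂ = (106+1568)/(117+1949) = 1674/2066 = 0.8103.
SE = √(p̂(1−p̂)(1/n₁+1/n₂)) = √(0.8103·0.1897·0.00906009) = √(0.00139288) = 0.0373.
z = (0.9060 − 0.8045)/0.0373 = 0.1015/0.0373 = 2.72.

z = 2.72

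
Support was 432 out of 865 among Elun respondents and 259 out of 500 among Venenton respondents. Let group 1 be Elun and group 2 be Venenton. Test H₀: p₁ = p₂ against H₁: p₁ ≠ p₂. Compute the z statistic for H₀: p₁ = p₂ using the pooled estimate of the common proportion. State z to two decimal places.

z = -0.66

p̂₁ = 432/865 ≈ 0.4994, p̂₂ = 259/500 ≈ 0.5180.
Pooled p̂ = (432+259)/(865+500) = 691/1365 = 0.5062.
SE = √(0.249961 × 0.00315607) = 0.0281.
z = (0.4994 − 0.5180)/0.0281 = -0.0186/0.0281 = -0.66.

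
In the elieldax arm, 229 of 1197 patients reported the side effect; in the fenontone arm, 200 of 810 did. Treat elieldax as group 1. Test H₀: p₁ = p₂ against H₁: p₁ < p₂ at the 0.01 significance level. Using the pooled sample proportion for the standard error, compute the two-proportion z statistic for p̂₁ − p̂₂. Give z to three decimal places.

p̂₁ = 229/1197 = 0.19131, p̂₂ = 200/810 = 0.24691.
Pooled p̂ = (229+200)/(1197+810) = 429/2007 = 0.21375.
SE = √(p̂(1−p̂)(1/n₁+1/n₂)) = √(0.21375·0.78625·0.00206999) = √(0.000347887) = 0.01865.
z = (0.19131 − 0.24691)/0.01865 = -0.05560/0.01865 = -2.981.
p-value = P(Z < -2.981) ≈ 0.0014; since p < α = 0.01, reject H₀.

z = -2.981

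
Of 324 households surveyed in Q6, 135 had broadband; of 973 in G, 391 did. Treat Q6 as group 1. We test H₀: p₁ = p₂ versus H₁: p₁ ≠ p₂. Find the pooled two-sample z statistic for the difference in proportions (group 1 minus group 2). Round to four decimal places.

p̂₁ = 135/324 = 0.416667, p̂₂ = 391/973 = 0.401850.
Pooled p̂ = (135+391)/(324+973) = 526/1297 = 0.405551.
SE = √(p̂(1−p̂)(1/n₁+1/n₂)) = √(0.405551·0.594449·0.00411417) = √(0.000991842) = 0.031494.
z = (0.416667 − 0.401850)/0.031494 = 0.014817/0.031494 = 0.4705.

z = 0.4705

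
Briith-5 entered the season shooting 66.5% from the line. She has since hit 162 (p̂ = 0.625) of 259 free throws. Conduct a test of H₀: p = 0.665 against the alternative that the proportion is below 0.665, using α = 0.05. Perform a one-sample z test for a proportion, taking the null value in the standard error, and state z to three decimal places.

p̂ = 162/259 = 0.62548.
SE = √(p₀(1−p₀)/n) = √(0.22278/259) = 0.02933.
z = (0.62548 − 0.665)/0.02933 = -0.03952/0.02933 = -1.347.
p-value = P(Z < -1.347) ≈ 0.0889, so at α = 0.05 we fail to reject H₀.

z = -1.347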